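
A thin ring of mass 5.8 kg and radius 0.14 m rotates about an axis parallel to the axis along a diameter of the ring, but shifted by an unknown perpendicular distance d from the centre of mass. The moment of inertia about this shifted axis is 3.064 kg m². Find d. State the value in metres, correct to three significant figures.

About the centre-of-mass axis, I_cm = (1/2)MR² = (1/2)(5.8)(0.14)² = 0.05684 kg m².
Parallel axis theorem: I = I_cm + Md², so Md² = 3.064 − 0.05684 = 3.0072 kg m².
d = √(3.0072 / 5.8) = 0.72005 m.

0.720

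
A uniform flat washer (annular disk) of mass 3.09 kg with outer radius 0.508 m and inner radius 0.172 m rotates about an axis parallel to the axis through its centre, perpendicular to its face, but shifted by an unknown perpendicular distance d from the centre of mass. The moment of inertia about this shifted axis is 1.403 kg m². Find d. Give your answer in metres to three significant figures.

About the centre-of-mass axis, I_cm = (1/2)M(R²+r²) = (1/2)(3.09)[(0.508)² + (0.172)²] = 0.44442 kg m².
Parallel axis theorem: I = I_cm + Md², so Md² = 1.403 − 0.44442 = 0.95858 kg m².
d = √(0.95858 / 3.09) = 0.55698 m.

0.557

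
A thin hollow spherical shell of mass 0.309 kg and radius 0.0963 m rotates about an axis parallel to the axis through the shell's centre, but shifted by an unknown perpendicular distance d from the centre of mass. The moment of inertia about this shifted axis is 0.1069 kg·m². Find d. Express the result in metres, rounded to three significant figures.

About the centre-of-mass axis, I_cm = (2/3)MR² = (2/3)(0.309)(0.0963)² = 0.0019104 kg·m².
Parallel axis theorem: I = I_cm + Md², so Md² = 0.1069 − 0.0019104 = 0.10499 kg·m².
d = √(0.10499 / 0.309) = 0.5829 m.

0.583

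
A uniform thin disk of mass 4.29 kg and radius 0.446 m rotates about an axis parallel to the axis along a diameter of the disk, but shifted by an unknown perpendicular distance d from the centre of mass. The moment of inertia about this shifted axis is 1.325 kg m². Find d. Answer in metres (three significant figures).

0.509

About the centre-of-mass axis, I_cm = (1/4)MR² = (1/4)(4.29)(0.446)² = 0.21334 kg m².
Parallel axis theorem: I = I_cm + Md², so Md² = 1.325 − 0.21334 = 1.1117 kg m².
d = √(1.1117 / 4.29) = 0.50905 m.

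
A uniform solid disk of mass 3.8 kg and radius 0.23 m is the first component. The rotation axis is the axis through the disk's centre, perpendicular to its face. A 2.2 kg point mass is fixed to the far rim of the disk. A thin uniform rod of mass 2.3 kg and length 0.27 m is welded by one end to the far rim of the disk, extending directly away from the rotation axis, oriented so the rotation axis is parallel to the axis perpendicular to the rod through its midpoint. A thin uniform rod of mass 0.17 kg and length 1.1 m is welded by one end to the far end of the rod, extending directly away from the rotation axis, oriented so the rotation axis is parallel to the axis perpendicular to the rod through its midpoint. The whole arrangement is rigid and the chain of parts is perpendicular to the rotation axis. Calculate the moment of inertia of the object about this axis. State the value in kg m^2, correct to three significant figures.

Solid disk: I_cm = (1/2)MR² = (1/2)(3.8)(0.23)² = 0.10051 kg m^2; axis through the centre, so I = 0.10051 kg m^2.
Point mass: I_cm = 0; centre at d = 0.23 m, so the parallel axis theorem gives I = 0 + (2.2)(0.23)² = 0.11638 kg m^2.
Thin rod: I_cm = (1/12)ML² = (1/12)(2.3)(0.27)² = 0.013973 kg m^2; centre at d = 0.23 + 0.135 = 0.365 m, so the parallel axis theorem gives I = 0.013973 + (2.3)(0.365)² = 0.32039 kg m^2.
Thin rod: I_cm = (1/12)ML² = (1/12)(0.17)(1.1)² = 0.017142 kg m^2; centre at d = 0.23 + 0.135 + 0.135 + 0.55 = 1.05 m, so the parallel axis theorem gives I = 0.017142 + (0.17)(1.05)² = 0.20457 kg m^2.
Total I = 0.10051 + 0.11638 + 0.32039 + 0.20457 = 0.74185 kg m^2.

0.742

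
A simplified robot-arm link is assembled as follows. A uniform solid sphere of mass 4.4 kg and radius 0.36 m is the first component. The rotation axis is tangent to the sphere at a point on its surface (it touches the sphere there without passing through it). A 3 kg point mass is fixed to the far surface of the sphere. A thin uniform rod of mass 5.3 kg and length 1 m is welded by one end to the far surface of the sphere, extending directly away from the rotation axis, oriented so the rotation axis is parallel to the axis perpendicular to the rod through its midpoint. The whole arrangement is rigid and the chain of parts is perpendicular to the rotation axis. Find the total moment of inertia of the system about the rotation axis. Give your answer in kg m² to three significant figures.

Solid sphere: I_cm = (2/5)MR² = (2/5)(4.4)(0.36)² = 0.2281 kg m²; centre at d = 0.36 m, so the parallel axis theorem gives I = 0.2281 + (4.4)(0.36)² = 0.79834 kg m².
Point mass: I_cm = 0; centre at d = 0.36 + 0.36 = 0.72 m, so the parallel axis theorem gives I = 0 + (3)(0.72)² = 1.5552 kg m².
Thin rod: I_cm = (1/12)ML² = (1/12)(5.3)(1)² = 0.44167 kg m²; centre at d = 0.36 + 0.36 + 0.5 = 1.22 m, so the parallel axis theorem gives I = 0.44167 + (5.3)(1.22)² = 8.3302 kg m².
Total I = 0.79834 + 1.5552 + 8.3302 = 10.684 kg m².

10.7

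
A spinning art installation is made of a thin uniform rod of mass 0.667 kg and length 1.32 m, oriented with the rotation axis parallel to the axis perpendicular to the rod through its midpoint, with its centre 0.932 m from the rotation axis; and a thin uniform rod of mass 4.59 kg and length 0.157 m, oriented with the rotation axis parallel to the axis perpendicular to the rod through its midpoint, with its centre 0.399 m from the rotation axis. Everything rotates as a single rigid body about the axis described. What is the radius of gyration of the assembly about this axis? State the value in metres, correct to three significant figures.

Thin rod: I_cm = (1/12)ML² = (1/12)(0.667)(1.32)² = 0.096848 kg·m²; centre at d = 0.932 m, so I = I_cm + Md² gives I = 0.096848 + (0.667)(0.932)² = 0.67622 kg·m².
Thin rod: I_cm = (1/12)ML² = (1/12)(4.59)(0.157)² = 0.0094282 kg·m²; centre at d = 0.399 m, so I = I_cm + Md² gives I = 0.0094282 + (4.59)(0.399)² = 0.74016 kg·m².
Total I = 1.4164 kg·m²; total mass M = 5.257 kg.
k = √(I/M) = √(1.4164/5.257) = 0.51906 m.

0.519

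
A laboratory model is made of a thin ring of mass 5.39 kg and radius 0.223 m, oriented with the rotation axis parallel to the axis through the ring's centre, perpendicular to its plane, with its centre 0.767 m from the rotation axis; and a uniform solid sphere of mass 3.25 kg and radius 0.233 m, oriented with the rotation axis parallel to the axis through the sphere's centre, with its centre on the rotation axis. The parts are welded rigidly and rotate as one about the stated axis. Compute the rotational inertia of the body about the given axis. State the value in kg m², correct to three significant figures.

3.51

Thin ring: I_cm = MR² = (5.39)(0.223)² = 0.26804 kg m²; centre at d = 0.767 m, so I = I_cm + Md² gives I = 0.26804 + (5.39)(0.767)² = 3.4389 kg m².
Solid sphere: I_cm = (2/5)MR² = (2/5)(3.25)(0.233)² = 0.070576 kg m²; axis through the centre, so I = 0.070576 kg m².
Total I = 3.4389 + 0.070576 = 3.5095 kg m².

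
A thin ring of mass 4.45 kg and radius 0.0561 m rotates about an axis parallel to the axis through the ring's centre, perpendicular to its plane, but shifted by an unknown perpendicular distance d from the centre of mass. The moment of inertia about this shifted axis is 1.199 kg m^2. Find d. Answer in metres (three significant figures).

About the centre-of-mass axis, I_cm = MR² = (4.45)(0.0561)² = 0.014005 kg m^2.
Parallel axis theorem: I = I_cm + Md², so Md² = 1.199 − 0.014005 = 1.185 kg m^2.
d = √(1.185 / 4.45) = 0.51603 m.

0.516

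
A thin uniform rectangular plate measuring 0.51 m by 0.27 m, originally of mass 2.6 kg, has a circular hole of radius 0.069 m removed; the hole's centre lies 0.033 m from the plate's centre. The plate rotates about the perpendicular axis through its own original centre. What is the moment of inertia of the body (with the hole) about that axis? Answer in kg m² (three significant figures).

Unpierced body about its centre: I₀ = (1/12)M(a²+b²) = (1/12)(2.6)[(0.51)² + (0.27)²] = 0.07215 kg m².
The removed disk has mass m = M·πr²/(ab) = (2.6)·π(0.069)²/(0.51·0.27) = 0.28241 kg (same uniform areal density).
Its moment of inertia about the rotation axis (parallel-axis theorem): I_hole = (1/2)mr² + md² = (1/2)(0.28241)(0.069)² + (0.28241)(0.033)² = 0.00097984 kg m².
Treating the hole as negative mass, I = I₀ − I_hole = 0.07215 − 0.00097984 = 0.07117 kg m².

0.0712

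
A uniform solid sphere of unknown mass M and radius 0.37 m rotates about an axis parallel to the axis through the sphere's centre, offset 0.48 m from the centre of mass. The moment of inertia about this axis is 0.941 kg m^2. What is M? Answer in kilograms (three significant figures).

I = I_cm + Md² = (2/5)MR² + Md² = M·[0.4·(0.37)² + (0.48)²] = M·0.28516.
So M = 0.941 / 0.28516 = 3.2999 kg.

3.30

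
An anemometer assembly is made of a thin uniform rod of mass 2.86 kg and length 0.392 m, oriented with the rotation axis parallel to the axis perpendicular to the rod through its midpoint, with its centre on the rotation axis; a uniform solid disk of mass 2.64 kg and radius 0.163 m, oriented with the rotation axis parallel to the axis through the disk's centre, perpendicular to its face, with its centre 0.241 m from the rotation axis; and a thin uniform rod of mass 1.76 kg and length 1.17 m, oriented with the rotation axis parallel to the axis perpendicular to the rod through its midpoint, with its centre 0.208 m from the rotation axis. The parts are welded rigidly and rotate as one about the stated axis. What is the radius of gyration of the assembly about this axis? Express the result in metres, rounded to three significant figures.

Thin rod: I_cm = (1/12)ML² = (1/12)(2.86)(0.392)² = 0.036623 kg m²; axis through the centre, so I = 0.036623 kg m².
Solid disk: I_cm = (1/2)MR² = (1/2)(2.64)(0.163)² = 0.035071 kg m²; centre at d = 0.241 m, so the parallel axis theorem gives I = 0.035071 + (2.64)(0.241)² = 0.1884 kg m².
Thin rod: I_cm = (1/12)ML² = (1/12)(1.76)(1.17)² = 0.20077 kg m²; centre at d = 0.208 m, so the parallel axis theorem gives I = 0.20077 + (1.76)(0.208)² = 0.27692 kg m².
Total I = 0.50194 kg m²; total mass M = 7.26 kg.
k = √(I/M) = √(0.50194/7.26) = 0.26294 m.

0.263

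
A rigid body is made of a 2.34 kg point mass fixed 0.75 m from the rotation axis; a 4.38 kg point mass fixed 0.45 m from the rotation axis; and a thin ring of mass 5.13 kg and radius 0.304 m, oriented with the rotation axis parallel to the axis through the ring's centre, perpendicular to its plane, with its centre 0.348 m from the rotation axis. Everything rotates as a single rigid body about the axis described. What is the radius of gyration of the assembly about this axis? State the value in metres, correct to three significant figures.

Point mass: I_cm = 0; centre at d = 0.75 m, so I = I_cm + Md² gives I = 0 + (2.34)(0.75)² = 1.3162 kg m².
Point mass: I_cm = 0; centre at d = 0.45 m, so I = I_cm + Md² gives I = 0 + (4.38)(0.45)² = 0.88695 kg m².
Thin ring: I_cm = MR² = (5.13)(0.304)² = 0.47409 kg m²; centre at d = 0.348 m, so I = I_cm + Md² gives I = 0.47409 + (5.13)(0.348)² = 1.0954 kg m².
Total I = 3.2986 kg m²; total mass M = 11.85 kg.
k = √(I/M) = √(3.2986/11.85) = 0.5276 m.

0.528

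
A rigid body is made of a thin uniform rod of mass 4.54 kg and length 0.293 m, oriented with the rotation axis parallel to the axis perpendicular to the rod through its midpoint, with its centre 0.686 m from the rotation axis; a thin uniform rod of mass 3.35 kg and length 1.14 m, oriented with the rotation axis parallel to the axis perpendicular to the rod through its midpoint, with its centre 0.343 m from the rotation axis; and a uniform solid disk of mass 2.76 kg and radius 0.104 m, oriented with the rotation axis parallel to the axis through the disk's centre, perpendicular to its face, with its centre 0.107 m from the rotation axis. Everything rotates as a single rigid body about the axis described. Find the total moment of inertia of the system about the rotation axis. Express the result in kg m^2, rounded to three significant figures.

2.97

Thin rod: I_cm = (1/12)ML² = (1/12)(4.54)(0.293)² = 0.03248 kg m^2; centre at d = 0.686 m, so the parallel axis theorem gives I = 0.03248 + (4.54)(0.686)² = 2.169 kg m^2.
Thin rod: I_cm = (1/12)ML² = (1/12)(3.35)(1.14)² = 0.3628 kg m^2; centre at d = 0.343 m, so the parallel axis theorem gives I = 0.3628 + (3.35)(0.343)² = 0.75693 kg m^2.
Solid disk: I_cm = (1/2)MR² = (1/2)(2.76)(0.104)² = 0.014926 kg m^2; centre at d = 0.107 m, so the parallel axis theorem gives I = 0.014926 + (2.76)(0.107)² = 0.046525 kg m^2.
Total I = 2.169 + 0.75693 + 0.046525 = 2.9724 kg m^2.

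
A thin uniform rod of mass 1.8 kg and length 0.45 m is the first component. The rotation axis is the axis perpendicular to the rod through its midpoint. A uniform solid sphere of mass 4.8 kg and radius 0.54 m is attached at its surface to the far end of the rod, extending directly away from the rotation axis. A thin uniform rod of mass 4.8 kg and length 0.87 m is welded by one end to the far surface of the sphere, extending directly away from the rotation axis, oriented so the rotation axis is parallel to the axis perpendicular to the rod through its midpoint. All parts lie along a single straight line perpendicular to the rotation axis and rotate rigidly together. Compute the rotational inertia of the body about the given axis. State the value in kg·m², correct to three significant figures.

18.2

Thin rod: I_cm = (1/12)ML² = (1/12)(1.8)(0.45)² = 0.030375 kg·m²; axis through the centre, so I = 0.030375 kg·m².
Solid sphere: I_cm = (2/5)MR² = (2/5)(4.8)(0.54)² = 0.55987 kg·m²; centre at d = 0.225 + 0.54 = 0.765 m, so the parallel axis theorem gives I = 0.55987 + (4.8)(0.765)² = 3.369 kg·m².
Thin rod: I_cm = (1/12)ML² = (1/12)(4.8)(0.87)² = 0.30276 kg·m²; centre at d = 0.225 + 0.54 + 0.54 + 0.435 = 1.74 m, so the parallel axis theorem gives I = 0.30276 + (4.8)(1.74)² = 14.835 kg·m².
Total I = 0.030375 + 3.369 + 14.835 = 18.235 kg·m².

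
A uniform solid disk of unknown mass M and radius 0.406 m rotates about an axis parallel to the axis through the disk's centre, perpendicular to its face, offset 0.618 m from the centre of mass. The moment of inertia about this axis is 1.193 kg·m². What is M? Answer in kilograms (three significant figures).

2.57

I = I_cm + Md² = (1/2)MR² + Md² = M·[0.5·(0.406)² + (0.618)²] = M·0.46434.
So M = 1.193 / 0.46434 = 2.5692 kg.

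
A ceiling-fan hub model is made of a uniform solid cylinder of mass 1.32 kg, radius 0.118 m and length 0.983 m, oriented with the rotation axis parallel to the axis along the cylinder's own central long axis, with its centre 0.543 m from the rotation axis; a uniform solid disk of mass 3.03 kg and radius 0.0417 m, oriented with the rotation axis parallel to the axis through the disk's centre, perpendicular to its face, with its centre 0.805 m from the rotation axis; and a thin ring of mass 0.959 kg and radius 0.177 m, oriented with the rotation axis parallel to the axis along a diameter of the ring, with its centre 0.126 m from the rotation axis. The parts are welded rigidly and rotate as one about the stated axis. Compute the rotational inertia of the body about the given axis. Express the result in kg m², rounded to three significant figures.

2.39

Solid cylinder: I_cm = (1/2)MR² = (1/2)(1.32)(0.118)² = 0.0091898 kg m²; centre at d = 0.543 m, so the parallel axis theorem gives I = 0.0091898 + (1.32)(0.543)² = 0.39839 kg m².
Solid disk: I_cm = (1/2)MR² = (1/2)(3.03)(0.0417)² = 0.0026344 kg m²; centre at d = 0.805 m, so the parallel axis theorem gives I = 0.0026344 + (3.03)(0.805)² = 1.9662 kg m².
Thin ring: I_cm = (1/2)MR² = (1/2)(0.959)(0.177)² = 0.015022 kg m²; centre at d = 0.126 m, so the parallel axis theorem gives I = 0.015022 + (0.959)(0.126)² = 0.030247 kg m².
Total I = 0.39839 + 1.9662 + 0.030247 = 2.3948 kg m².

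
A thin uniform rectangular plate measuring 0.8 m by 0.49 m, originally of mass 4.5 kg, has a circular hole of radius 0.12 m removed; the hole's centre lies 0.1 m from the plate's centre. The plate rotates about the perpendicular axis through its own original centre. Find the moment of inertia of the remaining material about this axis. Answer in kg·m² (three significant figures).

0.321

Unpierced body about its centre: I₀ = (1/12)M(a²+b²) = (1/12)(4.5)[(0.8)² + (0.49)²] = 0.33004 kg·m².
The removed disk has mass m = M·πr²/(ab) = (4.5)·π(0.12)²/(0.8·0.49) = 0.51932 kg (same uniform areal density).
Its moment of inertia about the rotation axis (parallel-axis theorem): I_hole = (1/2)mr² + md² = (1/2)(0.51932)(0.12)² + (0.51932)(0.1)² = 0.0089324 kg·m².
Treating the hole as negative mass, I = I₀ − I_hole = 0.33004 − 0.0089324 = 0.32111 kg·m².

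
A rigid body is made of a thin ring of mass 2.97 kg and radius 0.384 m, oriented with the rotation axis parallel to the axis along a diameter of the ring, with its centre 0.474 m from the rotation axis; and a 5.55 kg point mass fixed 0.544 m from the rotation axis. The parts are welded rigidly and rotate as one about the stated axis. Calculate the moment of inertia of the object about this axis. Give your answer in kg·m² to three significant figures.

2.53

Thin ring: I_cm = (1/2)MR² = (1/2)(2.97)(0.384)² = 0.21897 kg·m²; centre at d = 0.474 m, so I = I_cm + Md² gives I = 0.21897 + (2.97)(0.474)² = 0.88626 kg·m².
Point mass: I_cm = 0; centre at d = 0.544 m, so I = I_cm + Md² gives I = 0 + (5.55)(0.544)² = 1.6424 kg·m².
Total I = 0.88626 + 1.6424 = 2.5287 kg·m².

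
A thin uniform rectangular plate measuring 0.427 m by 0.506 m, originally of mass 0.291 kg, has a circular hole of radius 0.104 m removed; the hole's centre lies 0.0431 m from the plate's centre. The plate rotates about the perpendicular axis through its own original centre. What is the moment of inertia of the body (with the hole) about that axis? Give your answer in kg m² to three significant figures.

Unpierced body about its centre: I₀ = (1/12)M(a²+b²) = (1/12)(0.291)[(0.427)² + (0.506)²] = 0.01063 kg m².
The removed disk has mass m = M·πr²/(ab) = (0.291)·π(0.104)²/(0.427·0.506) = 0.045765 kg (same uniform areal density).
Its moment of inertia about the rotation axis (parallel-axis theorem): I_hole = (1/2)mr² + md² = (1/2)(0.045765)(0.104)² + (0.045765)(0.0431)² = 0.00033251 kg m².
Treating the hole as negative mass, I = I₀ − I_hole = 0.01063 − 0.00033251 = 0.010298 kg m².

0.0103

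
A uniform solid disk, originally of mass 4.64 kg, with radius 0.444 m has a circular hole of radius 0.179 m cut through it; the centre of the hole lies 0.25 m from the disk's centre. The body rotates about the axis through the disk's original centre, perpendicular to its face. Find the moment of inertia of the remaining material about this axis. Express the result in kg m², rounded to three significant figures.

0.398

Unpierced body about its centre: I₀ = (1/2)MR² = (1/2)(4.64)(0.444)² = 0.45736 kg m².
The removed disk has mass m = M·(r/R)² = (4.64)(0.179/0.444)² = 0.75415 kg (same uniform areal density).
Its moment of inertia about the rotation axis (parallel-axis theorem): I_hole = (1/2)mr² + md² = (1/2)(0.75415)(0.179)² + (0.75415)(0.25)² = 0.059216 kg m².
Treating the hole as negative mass, I = I₀ − I_hole = 0.45736 − 0.059216 = 0.39814 kg m².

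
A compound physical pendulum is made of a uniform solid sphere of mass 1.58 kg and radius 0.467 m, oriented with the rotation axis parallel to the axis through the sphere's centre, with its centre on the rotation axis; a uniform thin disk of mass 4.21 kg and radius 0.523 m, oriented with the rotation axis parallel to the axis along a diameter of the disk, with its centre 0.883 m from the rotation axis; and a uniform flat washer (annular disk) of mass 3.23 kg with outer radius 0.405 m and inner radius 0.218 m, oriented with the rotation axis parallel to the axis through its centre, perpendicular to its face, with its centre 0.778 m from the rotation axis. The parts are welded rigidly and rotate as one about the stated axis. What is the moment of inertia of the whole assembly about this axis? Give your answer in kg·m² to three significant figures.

6.00

Solid sphere: I_cm = (2/5)MR² = (2/5)(1.58)(0.467)² = 0.13783 kg·m²; axis through the centre, so I = 0.13783 kg·m².
Thin disk: I_cm = (1/4)MR² = (1/4)(4.21)(0.523)² = 0.28789 kg·m²; centre at d = 0.883 m, so I = I_cm + Md² gives I = 0.28789 + (4.21)(0.883)² = 3.5704 kg·m².
Annular disk: I_cm = (1/2)M(R²+r²) = (1/2)(3.23)[(0.405)² + (0.218)²] = 0.34165 kg·m²; centre at d = 0.778 m, so I = I_cm + Md² gives I = 0.34165 + (3.23)(0.778)² = 2.2967 kg·m².
Total I = 0.13783 + 3.5704 + 2.2967 = 6.0049 kg·m².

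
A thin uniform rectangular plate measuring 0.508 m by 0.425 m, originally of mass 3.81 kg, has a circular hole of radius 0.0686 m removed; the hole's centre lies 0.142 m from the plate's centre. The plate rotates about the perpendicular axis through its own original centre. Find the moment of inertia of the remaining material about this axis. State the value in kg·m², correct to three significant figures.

0.133

Unpierced body about its centre: I₀ = (1/12)M(a²+b²) = (1/12)(3.81)[(0.508)² + (0.425)²] = 0.13928 kg·m².
The removed disk has mass m = M·πr²/(ab) = (3.81)·π(0.0686)²/(0.508·0.425) = 0.2609 kg (same uniform areal density).
Its moment of inertia about the rotation axis (parallel-axis theorem): I_hole = (1/2)mr² + md² = (1/2)(0.2609)(0.0686)² + (0.2609)(0.142)² = 0.0058746 kg·m².
Treating the hole as negative mass, I = I₀ − I_hole = 0.13928 − 0.0058746 = 0.13341 kg·m².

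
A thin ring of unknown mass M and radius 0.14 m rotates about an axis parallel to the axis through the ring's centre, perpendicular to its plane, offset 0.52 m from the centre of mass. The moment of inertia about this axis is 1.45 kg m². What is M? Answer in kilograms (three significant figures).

5.00

I = I_cm + Md² = MR² + Md² = M·[1·(0.14)² + (0.52)²] = M·0.29.
So M = 1.45 / 0.29 = 5 kg.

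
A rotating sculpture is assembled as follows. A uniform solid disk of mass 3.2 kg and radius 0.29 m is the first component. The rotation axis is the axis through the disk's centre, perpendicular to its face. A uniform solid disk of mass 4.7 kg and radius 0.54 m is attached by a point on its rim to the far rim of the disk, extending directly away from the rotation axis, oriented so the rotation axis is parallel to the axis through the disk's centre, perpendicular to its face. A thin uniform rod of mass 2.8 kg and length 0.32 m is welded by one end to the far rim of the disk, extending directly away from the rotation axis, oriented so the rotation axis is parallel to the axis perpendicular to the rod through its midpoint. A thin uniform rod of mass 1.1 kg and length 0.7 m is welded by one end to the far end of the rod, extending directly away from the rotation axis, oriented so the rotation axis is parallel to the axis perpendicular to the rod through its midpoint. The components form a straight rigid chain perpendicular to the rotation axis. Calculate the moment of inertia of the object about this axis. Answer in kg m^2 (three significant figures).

15.3

Solid disk: I_cm = (1/2)MR² = (1/2)(3.2)(0.29)² = 0.13456 kg m^2; axis through the centre, so I = 0.13456 kg m^2.
Solid disk: I_cm = (1/2)MR² = (1/2)(4.7)(0.54)² = 0.68526 kg m^2; centre at d = 0.29 + 0.54 = 0.83 m, so the parallel axis theorem gives I = 0.68526 + (4.7)(0.83)² = 3.9231 kg m^2.
Thin rod: I_cm = (1/12)ML² = (1/12)(2.8)(0.32)² = 0.023893 kg m^2; centre at d = 0.29 + 0.54 + 0.54 + 0.16 = 1.53 m, so the parallel axis theorem gives I = 0.023893 + (2.8)(1.53)² = 6.5784 kg m^2.
Thin rod: I_cm = (1/12)ML² = (1/12)(1.1)(0.7)² = 0.044917 kg m^2; centre at d = 0.29 + 0.54 + 0.54 + 0.16 + 0.16 + 0.35 = 2.04 m, so the parallel axis theorem gives I = 0.044917 + (1.1)(2.04)² = 4.6227 kg m^2.
Total I = 0.13456 + 3.9231 + 6.5784 + 4.6227 = 15.259 kg m^2.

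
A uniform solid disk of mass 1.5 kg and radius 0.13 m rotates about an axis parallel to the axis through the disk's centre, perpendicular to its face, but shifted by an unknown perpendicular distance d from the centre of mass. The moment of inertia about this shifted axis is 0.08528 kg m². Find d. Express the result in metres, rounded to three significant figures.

0.220

About the centre-of-mass axis, I_cm = (1/2)MR² = (1/2)(1.5)(0.13)² = 0.012675 kg m².
Parallel axis theorem: I = I_cm + Md², so Md² = 0.08528 − 0.012675 = 0.072605 kg m².
d = √(0.072605 / 1.5) = 0.22001 m.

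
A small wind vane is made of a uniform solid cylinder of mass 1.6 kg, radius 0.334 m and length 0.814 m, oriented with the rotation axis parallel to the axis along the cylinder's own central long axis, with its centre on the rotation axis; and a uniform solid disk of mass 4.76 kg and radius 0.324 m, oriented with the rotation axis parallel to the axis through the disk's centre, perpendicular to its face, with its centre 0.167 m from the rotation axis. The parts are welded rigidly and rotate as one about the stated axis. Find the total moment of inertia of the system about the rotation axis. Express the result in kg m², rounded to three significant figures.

0.472

Solid cylinder: I_cm = (1/2)MR² = (1/2)(1.6)(0.334)² = 0.089245 kg m²; axis through the centre, so I = 0.089245 kg m².
Solid disk: I_cm = (1/2)MR² = (1/2)(4.76)(0.324)² = 0.24984 kg m²; centre at d = 0.167 m, so the parallel axis theorem gives I = 0.24984 + (4.76)(0.167)² = 0.38259 kg m².
Total I = 0.089245 + 0.38259 = 0.47184 kg m².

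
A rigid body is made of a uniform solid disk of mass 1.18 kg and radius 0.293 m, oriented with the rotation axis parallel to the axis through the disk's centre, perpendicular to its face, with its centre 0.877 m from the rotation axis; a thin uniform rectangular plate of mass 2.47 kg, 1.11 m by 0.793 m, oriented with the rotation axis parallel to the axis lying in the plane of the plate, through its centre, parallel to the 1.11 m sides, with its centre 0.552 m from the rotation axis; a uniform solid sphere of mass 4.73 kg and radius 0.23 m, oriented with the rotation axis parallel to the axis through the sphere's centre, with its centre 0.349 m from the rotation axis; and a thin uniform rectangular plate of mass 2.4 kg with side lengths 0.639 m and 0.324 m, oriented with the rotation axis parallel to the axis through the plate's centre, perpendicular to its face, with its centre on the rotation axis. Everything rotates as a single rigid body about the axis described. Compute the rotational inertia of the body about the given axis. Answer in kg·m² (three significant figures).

Solid disk: I_cm = (1/2)MR² = (1/2)(1.18)(0.293)² = 0.050651 kg·m²; centre at d = 0.877 m, so the parallel axis theorem gives I = 0.050651 + (1.18)(0.877)² = 0.95822 kg·m².
Rectangular plate: I_cm = (1/12)Mb² = (1/12)(2.47)(0.793)² = 0.12944 kg·m²; centre at d = 0.552 m, so the parallel axis theorem gives I = 0.12944 + (2.47)(0.552)² = 0.88206 kg·m².
Solid sphere: I_cm = (2/5)MR² = (2/5)(4.73)(0.23)² = 0.10009 kg·m²; centre at d = 0.349 m, so the parallel axis theorem gives I = 0.10009 + (4.73)(0.349)² = 0.67621 kg·m².
Rectangular plate: I_cm = (1/12)M(a²+b²) = (1/12)(2.4)[(0.639)² + (0.324)²] = 0.10266 kg·m²; axis through the centre, so I = 0.10266 kg·m².
Total I = 0.95822 + 0.88206 + 0.67621 + 0.10266 = 2.6191 kg·m².

2.62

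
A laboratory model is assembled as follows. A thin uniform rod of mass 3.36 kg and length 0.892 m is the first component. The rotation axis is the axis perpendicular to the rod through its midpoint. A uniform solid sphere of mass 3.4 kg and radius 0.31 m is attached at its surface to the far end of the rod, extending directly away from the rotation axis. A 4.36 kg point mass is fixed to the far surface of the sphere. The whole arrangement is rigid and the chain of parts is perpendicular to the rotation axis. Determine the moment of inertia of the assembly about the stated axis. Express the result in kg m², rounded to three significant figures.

Thin rod: I_cm = (1/12)ML² = (1/12)(3.36)(0.892)² = 0.22279 kg m²; axis through the centre, so I = 0.22279 kg m².
Solid sphere: I_cm = (2/5)MR² = (2/5)(3.4)(0.31)² = 0.1307 kg m²; centre at d = 0.446 + 0.31 = 0.756 m, so I = I_cm + Md² gives I = 0.1307 + (3.4)(0.756)² = 2.0739 kg m².
Point mass: I_cm = 0; centre at d = 0.446 + 0.31 + 0.31 = 1.066 m, so I = I_cm + Md² gives I = 0 + (4.36)(1.066)² = 4.9545 kg m².
Total I = 0.22279 + 2.0739 + 4.9545 = 7.2512 kg m².

7.25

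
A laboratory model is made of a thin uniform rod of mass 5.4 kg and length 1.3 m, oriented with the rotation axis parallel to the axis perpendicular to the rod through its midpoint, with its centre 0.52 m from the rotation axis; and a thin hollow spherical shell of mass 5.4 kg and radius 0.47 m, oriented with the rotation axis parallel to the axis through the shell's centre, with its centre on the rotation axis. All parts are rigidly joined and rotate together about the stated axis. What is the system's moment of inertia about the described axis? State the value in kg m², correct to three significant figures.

3.02

Thin rod: I_cm = (1/12)ML² = (1/12)(5.4)(1.3)² = 0.7605 kg m²; centre at d = 0.52 m, so I = I_cm + Md² gives I = 0.7605 + (5.4)(0.52)² = 2.2207 kg m².
Spherical shell: I_cm = (2/3)MR² = (2/3)(5.4)(0.47)² = 0.79524 kg m²; axis through the centre, so I = 0.79524 kg m².
Total I = 2.2207 + 0.79524 = 3.0159 kg m².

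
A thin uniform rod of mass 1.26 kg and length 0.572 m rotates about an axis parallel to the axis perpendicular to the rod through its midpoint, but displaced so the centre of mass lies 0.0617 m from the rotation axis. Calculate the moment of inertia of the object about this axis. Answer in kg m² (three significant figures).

I_cm = (1/12)ML² = (1/12)(1.26)(0.572)² = 0.034354 kg m²; centre at d = 0.0617 m, so the parallel axis theorem gives I = 0.034354 + (1.26)(0.0617)² = 0.039151 kg m².

0.0392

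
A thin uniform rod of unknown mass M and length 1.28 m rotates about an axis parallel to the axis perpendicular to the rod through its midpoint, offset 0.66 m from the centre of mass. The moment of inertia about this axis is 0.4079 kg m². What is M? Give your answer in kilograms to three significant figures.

0.713

I = I_cm + Md² = (1/12)ML² + Md² = M·[0.0833333·(1.28)² + (0.66)²] = M·0.57213.
So M = 0.4079 / 0.57213 = 0.71295 kg.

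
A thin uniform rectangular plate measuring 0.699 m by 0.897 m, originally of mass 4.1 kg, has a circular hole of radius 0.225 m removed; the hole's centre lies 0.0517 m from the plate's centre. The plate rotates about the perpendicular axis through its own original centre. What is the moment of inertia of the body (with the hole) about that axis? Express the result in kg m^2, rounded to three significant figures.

Unpierced body about its centre: I₀ = (1/12)M(a²+b²) = (1/12)(4.1)[(0.699)² + (0.897)²] = 0.44185 kg m^2.
The removed disk has mass m = M·πr²/(ab) = (4.1)·π(0.225)²/(0.699·0.897) = 1.04 kg (same uniform areal density).
Its moment of inertia about the rotation axis (parallel-axis theorem): I_hole = (1/2)mr² + md² = (1/2)(1.04)(0.225)² + (1.04)(0.0517)² = 0.029105 kg m^2.
Treating the hole as negative mass, I = I₀ − I_hole = 0.44185 − 0.029105 = 0.41274 kg m^2.

0.413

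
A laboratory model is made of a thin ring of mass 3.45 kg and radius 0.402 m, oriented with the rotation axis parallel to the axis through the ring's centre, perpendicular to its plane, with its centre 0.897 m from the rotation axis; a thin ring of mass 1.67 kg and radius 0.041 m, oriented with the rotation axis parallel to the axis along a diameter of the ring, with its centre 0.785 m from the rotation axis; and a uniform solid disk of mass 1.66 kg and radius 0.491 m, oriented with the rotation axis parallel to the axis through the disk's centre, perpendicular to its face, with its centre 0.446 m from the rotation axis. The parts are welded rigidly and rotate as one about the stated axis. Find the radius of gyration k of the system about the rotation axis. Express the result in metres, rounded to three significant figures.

0.850

Thin ring: I_cm = MR² = (3.45)(0.402)² = 0.55753 kg m^2; centre at d = 0.897 m, so I = I_cm + Md² gives I = 0.55753 + (3.45)(0.897)² = 3.3334 kg m^2.
Thin ring: I_cm = (1/2)MR² = (1/2)(1.67)(0.041)² = 0.0014036 kg m^2; centre at d = 0.785 m, so I = I_cm + Md² gives I = 0.0014036 + (1.67)(0.785)² = 1.0305 kg m^2.
Solid disk: I_cm = (1/2)MR² = (1/2)(1.66)(0.491)² = 0.2001 kg m^2; centre at d = 0.446 m, so I = I_cm + Md² gives I = 0.2001 + (1.66)(0.446)² = 0.5303 kg m^2.
Total I = 4.8942 kg m^2; total mass M = 6.78 kg.
k = √(I/M) = √(4.8942/6.78) = 0.84963 m.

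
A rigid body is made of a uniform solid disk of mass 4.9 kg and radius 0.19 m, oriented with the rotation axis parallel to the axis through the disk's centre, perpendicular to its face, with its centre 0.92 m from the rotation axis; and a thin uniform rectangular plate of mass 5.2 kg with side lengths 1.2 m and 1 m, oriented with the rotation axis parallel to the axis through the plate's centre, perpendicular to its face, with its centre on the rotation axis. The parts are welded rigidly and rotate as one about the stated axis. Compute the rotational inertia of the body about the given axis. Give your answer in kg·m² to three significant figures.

Solid disk: I_cm = (1/2)MR² = (1/2)(4.9)(0.19)² = 0.088445 kg·m²; centre at d = 0.92 m, so the parallel axis theorem gives I = 0.088445 + (4.9)(0.92)² = 4.2358 kg·m².
Rectangular plate: I_cm = (1/12)M(a²+b²) = (1/12)(5.2)[(1.2)² + (1)²] = 1.0573 kg·m²; axis through the centre, so I = 1.0573 kg·m².
Total I = 4.2358 + 1.0573 = 5.2931 kg·m².

5.29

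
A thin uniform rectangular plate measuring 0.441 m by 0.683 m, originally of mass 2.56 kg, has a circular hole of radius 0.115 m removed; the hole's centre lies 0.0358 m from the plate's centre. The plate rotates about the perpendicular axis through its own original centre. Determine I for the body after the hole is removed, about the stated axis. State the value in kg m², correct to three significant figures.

0.138

Unpierced body about its centre: I₀ = (1/12)M(a²+b²) = (1/12)(2.56)[(0.441)² + (0.683)²] = 0.14101 kg m².
The removed disk has mass m = M·πr²/(ab) = (2.56)·π(0.115)²/(0.441·0.683) = 0.35312 kg (same uniform areal density).
Its moment of inertia about the rotation axis (parallel-axis theorem): I_hole = (1/2)mr² + md² = (1/2)(0.35312)(0.115)² + (0.35312)(0.0358)² = 0.0027876 kg m².
Treating the hole as negative mass, I = I₀ − I_hole = 0.14101 − 0.0027876 = 0.13822 kg m².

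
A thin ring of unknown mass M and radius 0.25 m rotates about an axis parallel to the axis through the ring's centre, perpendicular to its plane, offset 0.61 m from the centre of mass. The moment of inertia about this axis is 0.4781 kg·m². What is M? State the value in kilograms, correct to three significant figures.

1.10

I = I_cm + Md² = MR² + Md² = M·[1·(0.25)² + (0.61)²] = M·0.4346.
So M = 0.4781 / 0.4346 = 1.1001 kg.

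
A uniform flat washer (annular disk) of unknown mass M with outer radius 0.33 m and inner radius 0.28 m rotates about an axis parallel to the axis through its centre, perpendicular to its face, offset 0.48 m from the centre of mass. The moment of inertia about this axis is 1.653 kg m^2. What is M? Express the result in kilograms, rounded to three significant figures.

5.10

I = I_cm + Md² = (1/2)M(R²+r²) + Md² = M·[0.5·[(0.33)² + (0.28)²] + (0.48)²] = M·0.32405.
So M = 1.653 / 0.32405 = 5.1011 kg.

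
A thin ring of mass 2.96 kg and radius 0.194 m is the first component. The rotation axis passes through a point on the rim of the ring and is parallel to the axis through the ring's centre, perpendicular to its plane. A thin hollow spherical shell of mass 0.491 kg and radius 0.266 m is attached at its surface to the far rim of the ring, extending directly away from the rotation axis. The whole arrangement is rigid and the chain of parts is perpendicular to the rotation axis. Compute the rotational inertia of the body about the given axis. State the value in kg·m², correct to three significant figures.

Thin ring: I_cm = MR² = (2.96)(0.194)² = 0.1114 kg·m²; centre at d = 0.194 m, so I = I_cm + Md² gives I = 0.1114 + (2.96)(0.194)² = 0.22281 kg·m².
Spherical shell: I_cm = (2/3)MR² = (2/3)(0.491)(0.266)² = 0.023161 kg·m²; centre at d = 0.194 + 0.194 + 0.266 = 0.654 m, so I = I_cm + Md² gives I = 0.023161 + (0.491)(0.654)² = 0.23317 kg·m².
Total I = 0.22281 + 0.23317 = 0.45597 kg·m².

0.456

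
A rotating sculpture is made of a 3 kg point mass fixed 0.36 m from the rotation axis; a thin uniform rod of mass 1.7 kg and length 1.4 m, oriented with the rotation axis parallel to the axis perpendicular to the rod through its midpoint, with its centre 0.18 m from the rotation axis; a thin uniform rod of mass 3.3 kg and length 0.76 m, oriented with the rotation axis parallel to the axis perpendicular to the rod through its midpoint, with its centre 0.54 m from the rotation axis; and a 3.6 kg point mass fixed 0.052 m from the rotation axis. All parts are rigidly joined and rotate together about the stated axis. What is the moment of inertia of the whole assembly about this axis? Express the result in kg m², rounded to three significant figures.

1.85

Point mass: I_cm = 0; centre at d = 0.36 m, so I = I_cm + Md² gives I = 0 + (3)(0.36)² = 0.3888 kg m².
Thin rod: I_cm = (1/12)ML² = (1/12)(1.7)(1.4)² = 0.27767 kg m²; centre at d = 0.18 m, so I = I_cm + Md² gives I = 0.27767 + (1.7)(0.18)² = 0.33275 kg m².
Thin rod: I_cm = (1/12)ML² = (1/12)(3.3)(0.76)² = 0.15884 kg m²; centre at d = 0.54 m, so I = I_cm + Md² gives I = 0.15884 + (3.3)(0.54)² = 1.1211 kg m².
Point mass: I_cm = 0; centre at d = 0.052 m, so I = I_cm + Md² gives I = 0 + (3.6)(0.052)² = 0.0097344 kg m².
Total I = 0.3888 + 0.33275 + 1.1211 + 0.0097344 = 1.8524 kg m².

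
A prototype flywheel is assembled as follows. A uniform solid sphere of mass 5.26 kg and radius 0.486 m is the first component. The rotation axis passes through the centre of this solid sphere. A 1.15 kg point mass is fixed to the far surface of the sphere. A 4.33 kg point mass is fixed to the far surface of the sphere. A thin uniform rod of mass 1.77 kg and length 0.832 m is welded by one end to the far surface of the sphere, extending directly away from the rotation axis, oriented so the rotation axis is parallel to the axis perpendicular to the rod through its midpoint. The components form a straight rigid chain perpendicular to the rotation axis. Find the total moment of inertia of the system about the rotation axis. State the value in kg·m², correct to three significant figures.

Solid sphere: I_cm = (2/5)MR² = (2/5)(5.26)(0.486)² = 0.49696 kg·m²; axis through the centre, so I = 0.49696 kg·m².
Point mass: I_cm = 0; centre at d = 0.486 m, so I = I_cm + Md² gives I = 0 + (1.15)(0.486)² = 0.27163 kg·m².
Point mass: I_cm = 0; centre at d = 0.486 m, so I = I_cm + Md² gives I = 0 + (4.33)(0.486)² = 1.0227 kg·m².
Thin rod: I_cm = (1/12)ML² = (1/12)(1.77)(0.832)² = 0.1021 kg·m²; centre at d = 0.486 + 0.416 = 0.902 m, so I = I_cm + Md² gives I = 0.1021 + (1.77)(0.902)² = 1.5422 kg·m².
Total I = 0.49696 + 0.27163 + 1.0227 + 1.5422 = 3.3335 kg·m².

3.33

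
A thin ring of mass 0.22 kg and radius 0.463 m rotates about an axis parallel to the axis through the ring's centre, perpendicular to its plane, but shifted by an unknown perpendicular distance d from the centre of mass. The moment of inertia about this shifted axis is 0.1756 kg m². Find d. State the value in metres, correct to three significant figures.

About the centre-of-mass axis, I_cm = MR² = (0.22)(0.463)² = 0.047161 kg m².
Parallel axis theorem: I = I_cm + Md², so Md² = 0.1756 − 0.047161 = 0.12844 kg m².
d = √(0.12844 / 0.22) = 0.76408 m.

0.764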